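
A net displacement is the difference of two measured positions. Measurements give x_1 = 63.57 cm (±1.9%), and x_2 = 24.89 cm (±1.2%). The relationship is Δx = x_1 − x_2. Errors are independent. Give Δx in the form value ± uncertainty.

Each term contributes (cᵢ δxᵢ)² to (δΔx)²:
  (δx_1)² = 1.46;  (δx_2)² = 0.0892
δΔx = √(1.55) = 1.24 cm
Δx = 38.68 cm.

38.68 ± 1.24 cm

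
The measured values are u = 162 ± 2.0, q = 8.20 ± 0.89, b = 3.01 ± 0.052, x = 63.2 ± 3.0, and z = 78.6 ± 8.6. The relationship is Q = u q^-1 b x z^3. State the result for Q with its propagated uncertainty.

(1.82 ± 0.638) × 10^9

Q is a product of powers, so relative uncertainties combine in quadrature:
  (1·δu/u)² = (1×0.0123)² = 0.000152;  (-1·δq/q)² = (-1×0.109)² = 0.0118;  (1·δb/b)² = (1×0.0173)² = 0.000298;  (1·δx/x)² = (1×0.0475)² = 0.00225;  (3·δz/z)² = (3×0.109)² = 0.108
δQ/Q = √(0.122) = 0.350
Q = 1.82e+09, so δQ = 0.350 × 1.82e+09 = 6.38e+08.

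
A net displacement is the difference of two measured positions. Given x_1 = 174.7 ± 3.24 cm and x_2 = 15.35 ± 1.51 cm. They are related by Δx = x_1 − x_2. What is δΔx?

3.57 cm

Each term contributes (cᵢ δxᵢ)² to (δΔx)²:
  (δx_1)² = 10.5;  (δx_2)² = 2.28
δΔx = √(12.8) = 3.57 cm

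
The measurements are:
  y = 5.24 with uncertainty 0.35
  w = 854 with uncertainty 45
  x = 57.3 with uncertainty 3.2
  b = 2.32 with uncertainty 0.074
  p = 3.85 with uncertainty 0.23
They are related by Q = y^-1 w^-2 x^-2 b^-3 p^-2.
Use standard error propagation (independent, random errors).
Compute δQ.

9.77e-14

Products/powers → add relative errors in quadrature, weighted by exponent:
  (-1·δy/y)² = (-1×0.0668)² = 0.00446;  (-2·δw/w)² = (-2×0.0527)² = 0.0111;  (-2·δx/x)² = (-2×0.0558)² = 0.0125;  (-3·δb/b)² = (-3×0.0319)² = 0.00916;  (-2·δp/p)² = (-2×0.0597)² = 0.0143
δQ/Q = √(0.0515) = 0.227
Q = 4.31e-13, so δQ = 0.227 × 4.31e-13 = 9.77e-14.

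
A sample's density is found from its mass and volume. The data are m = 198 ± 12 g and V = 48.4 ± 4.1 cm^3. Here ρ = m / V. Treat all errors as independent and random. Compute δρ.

Products/powers → add relative errors in quadrature, weighted by exponent:
  (1·δm/m)² = (1×0.0606)² = 0.00367;  (-1·δV/V)² = (-1×0.0847)² = 0.00718
δρ/ρ = √(0.0108) = 0.104
ρ = 4.09 g/cm^3, so δρ = 0.104 × 4.09 = 0.426 g/cm^3.

0.426 g/cm^3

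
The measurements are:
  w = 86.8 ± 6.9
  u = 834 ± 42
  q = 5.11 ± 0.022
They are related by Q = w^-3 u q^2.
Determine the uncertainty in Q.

For a monomial Q ∝ w^-3, u, q^2, fractional errors add in quadrature:
  (-3·δw/w)² = (-3×0.0795)² = 0.0569;  (1·δu/u)² = (1×0.0504)² = 0.00254;  (2·δq/q)² = (2×0.00431)² = 7.41e-05
δQ/Q = √(0.0595) = 0.244
Q = 0.0333, so δQ = 0.244 × 0.0333 = 0.00812.

0.00812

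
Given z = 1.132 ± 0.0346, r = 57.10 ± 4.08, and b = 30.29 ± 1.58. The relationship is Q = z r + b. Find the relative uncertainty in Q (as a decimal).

0.0555

Let p = z·r = 64.64. δp/p = √((1·δz/z)² + (1·δr/r)²) = √(0.000934 + 0.00511) = 0.0777, so δp = 5.02.
Q = p + b: δQ = √(δp² + δb²) = √(25.2 + 2.50) = 5.27
Q = 94.93, so δQ/Q = 5.27/94.93 = 0.0555.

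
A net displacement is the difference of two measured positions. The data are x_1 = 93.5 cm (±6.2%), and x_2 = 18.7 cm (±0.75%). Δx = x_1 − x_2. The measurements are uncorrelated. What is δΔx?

5.80 cm

For a sum/difference, combine absolute errors in quadrature:
  (δx_1)² = 33.6;  (δx_2)² = 0.0197
δΔx = √(33.6) = 5.80 cm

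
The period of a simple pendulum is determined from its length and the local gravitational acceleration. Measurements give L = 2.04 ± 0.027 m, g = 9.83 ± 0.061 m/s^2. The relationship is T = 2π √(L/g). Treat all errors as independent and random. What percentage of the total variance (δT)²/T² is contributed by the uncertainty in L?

82.0%

(δT/T)² = (½·δL/L)² + (−½·δg/g)²
  L term: (0.5×0.0132)² = 4.38e-05
  g term: (-0.5×0.00621)² = 9.63e-06
Total = 5.34e-05. Share from L = 4.38e-05/5.34e-05 = 0.820.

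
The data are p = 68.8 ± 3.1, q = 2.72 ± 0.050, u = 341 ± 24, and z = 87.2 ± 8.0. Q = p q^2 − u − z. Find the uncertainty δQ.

Let w = p·q^2 = 509. δw/w = √((1·δp/p)² + (2·δq/q)²) = √(0.00203 + 0.00135) = 0.0582, so δw = 29.6.
Q = w − u − z: δQ = √(δw² + δu² + δz²) = √(876 + 576 + 64.0) = 38.9

38.9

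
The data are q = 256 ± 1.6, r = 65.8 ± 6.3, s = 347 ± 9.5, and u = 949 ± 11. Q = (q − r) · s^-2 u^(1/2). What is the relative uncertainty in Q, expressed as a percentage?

6.48%

Let w = q − r = 190. δw = √(δq² + δr²) = √(2.56 + 39.7) = 6.50, so δw/w = 0.0342.
Q is then a monomial in w, s, u:
δQ/Q = √((δw/w)² + (-2·δs/s)² + (½·δu/u)²) = √(0.00117 + 0.00300 + 3.36e-05) = 0.0648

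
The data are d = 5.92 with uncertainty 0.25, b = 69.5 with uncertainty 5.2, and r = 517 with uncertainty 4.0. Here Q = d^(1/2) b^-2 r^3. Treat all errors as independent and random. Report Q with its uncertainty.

Relative error in a monomial: (δQ/Q)² = Σ (nᵢ · δxᵢ/xᵢ)².
  (½·δd/d)² = (0.5×0.0422)² = 0.000446;  (-2·δb/b)² = (-2×0.0748)² = 0.0224;  (3·δr/r)² = (3×0.00774)² = 0.000539
δQ/Q = √(0.0234) = 0.153
Q = 69600, so δQ = 0.153 × 69600 = 10600.

69600 ± 10600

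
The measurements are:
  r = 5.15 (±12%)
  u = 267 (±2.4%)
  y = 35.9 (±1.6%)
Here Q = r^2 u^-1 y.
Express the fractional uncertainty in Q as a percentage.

Since Q is a product/quotient, work with relative uncertainties:
  (2·δr/r)² = (2×0.120)² = 0.0576;  (-1·δu/u)² = (-1×0.0240)² = 0.000576;  (1·δy/y)² = (1×0.0160)² = 0.000256
δQ/Q = √(0.0584) = 0.242

24.2%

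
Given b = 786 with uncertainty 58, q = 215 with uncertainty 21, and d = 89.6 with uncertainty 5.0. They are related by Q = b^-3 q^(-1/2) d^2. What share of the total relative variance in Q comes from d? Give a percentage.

19.5%

(δQ/Q)² = (-3·δb/b)² + (−½·δq/q)² + (2·δd/d)²
  b term: (-3×0.0738)² = 0.0490
  q term: (-0.5×0.0977)² = 0.00239
  d term: (2×0.0558)² = 0.0125
Total = 0.0638. Share from d = 0.0125/0.0638 = 0.195.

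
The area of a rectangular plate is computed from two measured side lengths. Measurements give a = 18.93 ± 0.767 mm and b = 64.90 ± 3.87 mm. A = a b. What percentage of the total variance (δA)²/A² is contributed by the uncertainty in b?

68.4%

(δA/A)² = (1·δa/a)² + (1·δb/b)²
  a term: (1×0.0405)² = 0.00164
  b term: (1×0.0596)² = 0.00356
Total = 0.00520. Share from b = 0.00356/0.00520 = 0.684.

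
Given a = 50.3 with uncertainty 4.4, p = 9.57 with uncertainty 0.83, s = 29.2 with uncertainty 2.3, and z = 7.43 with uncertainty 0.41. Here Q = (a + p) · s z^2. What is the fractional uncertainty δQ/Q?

Let u = a + p = 59.9. δu = √(δa² + δp²) = √(19.4 + 0.689) = 4.48, so δu/u = 0.0748.
Q is then a monomial in u, s, z:
δQ/Q = √((δu/u)² + (1·δs/s)² + (2·δz/z)²) = √(0.00559 + 0.00620 + 0.0122) = 0.155

0.155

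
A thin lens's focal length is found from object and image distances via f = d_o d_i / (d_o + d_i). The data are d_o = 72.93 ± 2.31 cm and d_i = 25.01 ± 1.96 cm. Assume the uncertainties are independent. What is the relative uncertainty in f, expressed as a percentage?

5.89%

∂f/∂d_o = (d_i/(d_o+d_i))² = 0.0652;  ∂f/∂d_i = (d_o/(d_o+d_i))² = 0.554
δf = √((∂f/∂d_o · δd_o)² + (∂f/∂d_i · δd_i)²) = √(0.0227 + 1.18) = 1.10 cm
f = 18.62 cm, so δf/f = 1.10/18.62 = 0.0589.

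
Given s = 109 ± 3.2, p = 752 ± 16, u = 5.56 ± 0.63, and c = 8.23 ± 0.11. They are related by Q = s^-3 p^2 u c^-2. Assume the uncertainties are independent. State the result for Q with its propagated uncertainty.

0.0358 ± 0.00545

Q is a product of powers, so relative uncertainties combine in quadrature:
  (-3·δs/s)² = (-3×0.0294)² = 0.00776;  (2·δp/p)² = (2×0.0213)² = 0.00181;  (1·δu/u)² = (1×0.113)² = 0.0128;  (-2·δc/c)² = (-2×0.0134)² = 0.000715
δQ/Q = √(0.0231) = 0.152
Q = 0.0358, so δQ = 0.152 × 0.0358 = 0.00545.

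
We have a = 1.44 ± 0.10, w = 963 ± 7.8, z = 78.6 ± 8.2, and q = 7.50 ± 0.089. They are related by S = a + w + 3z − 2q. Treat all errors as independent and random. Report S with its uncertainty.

S is a linear combination, so absolute uncertainties add in quadrature:
  (δa)² = 0.0100;  (δw)² = 60.8;  (3·δz)² = 605;  (2·δq)² = 0.0317
δS = √(666) = 25.8
S = 1190.

1190 ± 25.8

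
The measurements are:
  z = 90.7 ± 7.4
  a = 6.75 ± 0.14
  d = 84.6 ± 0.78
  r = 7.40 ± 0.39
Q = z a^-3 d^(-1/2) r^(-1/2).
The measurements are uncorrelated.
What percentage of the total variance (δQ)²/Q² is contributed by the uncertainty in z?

(δQ/Q)² = (1·δz/z)² + (-3·δa/a)² + (−½·δd/d)² + (−½·δr/r)²
  z term: (1×0.0816)² = 0.00666
  a term: (-3×0.0207)² = 0.00387
  d term: (-0.5×0.00922)² = 2.13e-05
  r term: (-0.5×0.0527)² = 0.000694
Total = 0.0112. Share from z = 0.00666/0.0112 = 0.592.

59.2%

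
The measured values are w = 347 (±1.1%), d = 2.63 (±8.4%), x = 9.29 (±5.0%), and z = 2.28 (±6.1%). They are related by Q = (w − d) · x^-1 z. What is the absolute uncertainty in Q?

Let u = w − d = 344. δu = √(δw² + δd²) = √(14.6 + 0.0488) = 3.82, so δu/u = 0.0111.
Q is then a monomial in u, x, z:
δQ/Q = √((δu/u)² + (-1·δx/x)² + (1·δz/z)²) = √(0.000123 + 0.00250 + 0.00372) = 0.0797
Q = 84.5, so δQ = 0.0797 × 84.5 = 6.73.

6.73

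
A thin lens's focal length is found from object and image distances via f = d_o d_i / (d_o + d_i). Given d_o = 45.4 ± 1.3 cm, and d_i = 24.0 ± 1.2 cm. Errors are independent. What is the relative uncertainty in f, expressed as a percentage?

3.42%

∂f/∂d_o = (d_i/(d_o+d_i))² = 0.120;  ∂f/∂d_i = (d_o/(d_o+d_i))² = 0.428
δf = √((∂f/∂d_o · δd_o)² + (∂f/∂d_i · δd_i)²) = √(0.0242 + 0.264) = 0.537 cm
f = 15.7 cm, so δf/f = 0.537/15.7 = 0.0342.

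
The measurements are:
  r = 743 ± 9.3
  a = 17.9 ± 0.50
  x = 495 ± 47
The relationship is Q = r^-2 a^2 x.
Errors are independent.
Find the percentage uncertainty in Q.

11.3%

Each factor contributes (exponent × relative error)² to (δQ/Q)²:
  (-2·δr/r)² = (-2×0.0125)² = 0.000627;  (2·δa/a)² = (2×0.0279)² = 0.00312;  (1·δx/x)² = (1×0.0949)² = 0.00902
δQ/Q = √(0.0128) = 0.113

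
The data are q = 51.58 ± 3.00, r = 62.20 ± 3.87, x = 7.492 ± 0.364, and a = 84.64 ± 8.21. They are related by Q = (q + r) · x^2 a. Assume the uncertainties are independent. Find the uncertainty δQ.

Let u = q + r = 113.8. δu = √(δq² + δr²) = √(9.00 + 15.0) = 4.90, so δu/u = 0.0430.
Q is then a monomial in u, x, a:
δQ/Q = √((δu/u)² + (2·δx/x)² + (1·δa/a)²) = √(0.00185 + 0.00944 + 0.00941) = 0.144
Q = 540600, so δQ = 0.144 × 540600 = 77800.

77800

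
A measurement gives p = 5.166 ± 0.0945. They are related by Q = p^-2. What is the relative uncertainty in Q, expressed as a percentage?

3.66%

Q ∝ p^-2, so δQ/Q = |-2| · δp/p = 2 × 0.0183 = 0.0366.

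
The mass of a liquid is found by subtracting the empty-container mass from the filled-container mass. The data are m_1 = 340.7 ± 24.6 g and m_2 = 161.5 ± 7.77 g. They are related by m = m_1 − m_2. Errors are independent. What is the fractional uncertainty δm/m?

0.144

Sums and differences: (δm)² = Σ (cᵢ δxᵢ)².
  (δm_1)² = 605;  (δm_2)² = 60.4
δm = √(666) = 25.8 g
m = 179.2 g, so δm/m = 25.8/179.2 = 0.144.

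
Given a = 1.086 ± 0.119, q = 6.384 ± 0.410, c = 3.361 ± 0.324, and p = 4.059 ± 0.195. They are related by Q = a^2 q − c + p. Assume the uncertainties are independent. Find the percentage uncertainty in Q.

21.4%

Let w = a^2·q = 7.529. δw/w = √((2·δa/a)² + (1·δq/q)²) = √(0.0480 + 0.00412) = 0.228, so δw = 1.72.
Q = w − c + p: δQ = √(δw² + δc² + δp²) = √(2.96 + 0.105 + 0.0380) = 1.76
Q = 8.227, so δQ/Q = 1.76/8.227 = 0.214.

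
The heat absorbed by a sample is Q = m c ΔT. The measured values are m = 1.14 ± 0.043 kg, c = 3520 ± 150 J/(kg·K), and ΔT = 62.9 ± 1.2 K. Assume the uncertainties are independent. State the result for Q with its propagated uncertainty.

For a monomial Q ∝ m, c, ΔT, fractional errors add in quadrature:
  (1·δm/m)² = (1×0.0377)² = 0.00142;  (1·δc/c)² = (1×0.0426)² = 0.00182;  (1·δΔT/ΔT)² = (1×0.0191)² = 0.000364
δQ/Q = √(0.00360) = 0.0600
Q = 2.52e+05 J, so δQ = 0.0600 × 2.52e+05 = 15100 J.

(2.52 ± 0.151) × 10^5 J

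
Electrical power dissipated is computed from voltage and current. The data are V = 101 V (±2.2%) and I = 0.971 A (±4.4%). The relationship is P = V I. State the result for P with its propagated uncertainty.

98.1 ± 4.82 W

For a monomial P ∝ V, I, fractional errors add in quadrature:
  (1·δV/V)² = (1×0.0220)² = 0.000484;  (1·δI/I)² = (1×0.0440)² = 0.00194
δP/P = √(0.00242) = 0.0492
P = 98.1 W, so δP = 0.0492 × 98.1 = 4.82 W.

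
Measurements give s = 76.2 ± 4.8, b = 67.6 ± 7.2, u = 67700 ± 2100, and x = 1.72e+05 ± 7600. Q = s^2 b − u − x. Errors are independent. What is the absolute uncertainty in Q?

Let p = s^2·b = 3.93e+05. δp/p = √((2·δs/s)² + (1·δb/b)²) = √(0.0159 + 0.0113) = 0.165, so δp = 64800.
Q = p − u − x: δQ = √(δp² + δu² + δx²) = √(4.19e+09 + 4.41e+06 + 5.78e+07) = 65200

65200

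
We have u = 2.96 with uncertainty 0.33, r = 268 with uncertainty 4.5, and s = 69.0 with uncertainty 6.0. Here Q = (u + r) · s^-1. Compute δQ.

Let w = u + r = 271. δw = √(δu² + δr²) = √(0.109 + 20.2) = 4.51, so δw/w = 0.0167.
Q is then a monomial in w, s:
δQ/Q = √((δw/w)² + (-1·δs/s)²) = √(0.000277 + 0.00756) = 0.0885
Q = 3.93, so δQ = 0.0885 × 3.93 = 0.348.

0.348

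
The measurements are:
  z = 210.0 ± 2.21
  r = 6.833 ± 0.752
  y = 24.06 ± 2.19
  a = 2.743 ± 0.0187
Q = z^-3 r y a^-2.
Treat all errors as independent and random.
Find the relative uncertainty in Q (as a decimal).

For a monomial Q ∝ z^-3, r, y, a^-2, fractional errors add in quadrature:
  (-3·δz/z)² = (-3×0.0105)² = 0.000997;  (1·δr/r)² = (1×0.110)² = 0.0121;  (1·δy/y)² = (1×0.0910)² = 0.00829;  (-2·δa/a)² = (-2×0.00682)² = 0.000186
δQ/Q = √(0.0216) = 0.147

0.147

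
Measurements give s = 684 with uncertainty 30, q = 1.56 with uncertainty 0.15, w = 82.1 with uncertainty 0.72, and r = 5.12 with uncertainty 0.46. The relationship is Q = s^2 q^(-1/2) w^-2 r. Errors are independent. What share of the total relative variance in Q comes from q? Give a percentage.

(δQ/Q)² = (2·δs/s)² + (−½·δq/q)² + (-2·δw/w)² + (1·δr/r)²
  s term: (2×0.0439)² = 0.00769
  q term: (-0.5×0.0962)² = 0.00231
  w term: (-2×0.00877)² = 0.000308
  r term: (1×0.0898)² = 0.00807
Total = 0.0184. Share from q = 0.00231/0.0184 = 0.126.

12.6%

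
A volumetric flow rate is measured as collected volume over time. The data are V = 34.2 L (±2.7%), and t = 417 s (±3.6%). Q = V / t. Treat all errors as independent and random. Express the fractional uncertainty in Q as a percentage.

Products/powers → add relative errors in quadrature, weighted by exponent:
  (1·δV/V)² = (1×0.0270)² = 0.000729;  (-1·δt/t)² = (-1×0.0360)² = 0.00130
δQ/Q = √(0.00203) = 0.0450

4.50%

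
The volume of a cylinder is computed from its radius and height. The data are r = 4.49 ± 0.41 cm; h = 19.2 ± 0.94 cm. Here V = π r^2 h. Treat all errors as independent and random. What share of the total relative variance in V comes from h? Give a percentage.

6.70%

(δV/V)² = (2·δr/r)² + (1·δh/h)²
  r term: (2×0.0913)² = 0.0334
  h term: (1×0.0490)² = 0.00240
Total = 0.0357. Share from h = 0.00240/0.0357 = 0.0670.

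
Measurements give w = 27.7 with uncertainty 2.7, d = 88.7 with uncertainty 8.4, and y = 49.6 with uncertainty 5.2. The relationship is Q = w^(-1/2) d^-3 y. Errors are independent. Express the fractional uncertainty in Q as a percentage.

30.7%

Q is a product of powers, so relative uncertainties combine in quadrature:
  (−½·δw/w)² = (-0.5×0.0975)² = 0.00238;  (-3·δd/d)² = (-3×0.0947)² = 0.0807;  (1·δy/y)² = (1×0.105)² = 0.0110
δQ/Q = √(0.0941) = 0.307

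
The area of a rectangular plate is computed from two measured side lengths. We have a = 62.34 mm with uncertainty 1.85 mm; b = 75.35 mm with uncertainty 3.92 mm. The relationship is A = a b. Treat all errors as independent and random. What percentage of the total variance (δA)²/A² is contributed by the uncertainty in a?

(δA/A)² = (1·δa/a)² + (1·δb/b)²
  a term: (1×0.0297)² = 0.000881
  b term: (1×0.0520)² = 0.00271
Total = 0.00359. Share from a = 0.000881/0.00359 = 0.246.

24.6%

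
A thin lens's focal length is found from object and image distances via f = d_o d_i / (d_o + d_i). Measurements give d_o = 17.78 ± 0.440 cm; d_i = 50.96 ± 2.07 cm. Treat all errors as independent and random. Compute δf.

0.279 cm

∂f/∂d_o = (d_i/(d_o+d_i))² = 0.550;  ∂f/∂d_i = (d_o/(d_o+d_i))² = 0.0669
δf = √((∂f/∂d_o · δd_o)² + (∂f/∂d_i · δd_i)²) = √(0.0585 + 0.0192) = 0.279 cm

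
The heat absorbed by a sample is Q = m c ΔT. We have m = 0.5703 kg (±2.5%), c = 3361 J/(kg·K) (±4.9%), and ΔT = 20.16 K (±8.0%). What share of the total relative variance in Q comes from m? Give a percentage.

6.63%

(δQ/Q)² = (1·δm/m)² + (1·δc/c)² + (1·δΔT/ΔT)²
  m term: (1×0.0250)² = 0.000625
  c term: (1×0.0490)² = 0.00240
  ΔT term: (1×0.0800)² = 0.00640
Total = 0.00943. Share from m = 0.000625/0.00943 = 0.0663.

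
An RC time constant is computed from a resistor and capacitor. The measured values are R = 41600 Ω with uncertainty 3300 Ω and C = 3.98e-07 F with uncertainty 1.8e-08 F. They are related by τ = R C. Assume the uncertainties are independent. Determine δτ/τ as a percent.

9.13%

Each factor contributes (exponent × relative error)² to (δτ/τ)²:
  (1·δR/R)² = (1×0.0793)² = 0.00629;  (1·δC/C)² = (1×0.0452)² = 0.00205
δτ/τ = √(0.00834) = 0.0913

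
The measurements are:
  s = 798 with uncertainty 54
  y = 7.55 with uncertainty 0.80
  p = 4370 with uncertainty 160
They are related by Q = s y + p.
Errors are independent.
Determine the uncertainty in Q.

774

Let w = s·y = 6020. δw/w = √((1·δs/s)² + (1·δy/y)²) = √(0.00458 + 0.0112) = 0.126, so δw = 757.
Q = w + p: δQ = √(δw² + δp²) = √(5.74e+05 + 25600) = 774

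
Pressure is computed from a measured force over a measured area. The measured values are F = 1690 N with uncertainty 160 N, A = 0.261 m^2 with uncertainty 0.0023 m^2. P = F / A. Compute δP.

Relative error in a monomial: (δP/P)² = Σ (nᵢ · δxᵢ/xᵢ)².
  (1·δF/F)² = (1×0.0947)² = 0.00896;  (-1·δA/A)² = (-1×0.00881)² = 7.77e-05
δP/P = √(0.00904) = 0.0951
P = 6480 Pa, so δP = 0.0951 × 6480 = 616 Pa.

616 Pa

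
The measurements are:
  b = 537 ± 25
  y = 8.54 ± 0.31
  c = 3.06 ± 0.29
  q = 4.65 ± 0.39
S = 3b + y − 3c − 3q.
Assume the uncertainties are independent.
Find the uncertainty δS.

75.0

Sums and differences: (δS)² = Σ (cᵢ δxᵢ)².
  (3·δb)² = 5620;  (δy)² = 0.0961;  (3·δc)² = 0.757;  (3·δq)² = 1.37
δS = √(5630) = 75.0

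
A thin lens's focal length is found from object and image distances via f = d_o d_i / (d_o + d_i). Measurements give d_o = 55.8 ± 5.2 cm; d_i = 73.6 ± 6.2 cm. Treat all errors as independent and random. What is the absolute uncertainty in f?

∂f/∂d_o = (d_i/(d_o+d_i))² = 0.324;  ∂f/∂d_i = (d_o/(d_o+d_i))² = 0.186
δf = √((∂f/∂d_o · δd_o)² + (∂f/∂d_i · δd_i)²) = √(2.83 + 1.33) = 2.04 cm

2.04 cm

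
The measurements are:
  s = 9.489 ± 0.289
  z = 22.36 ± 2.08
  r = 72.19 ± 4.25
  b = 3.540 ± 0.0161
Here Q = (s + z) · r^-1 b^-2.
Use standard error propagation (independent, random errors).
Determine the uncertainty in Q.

Let u = s + z = 31.85. δu = √(δs² + δz²) = √(0.0835 + 4.33) = 2.10, so δu/u = 0.0659.
Q is then a monomial in u, r, b:
δQ/Q = √((δu/u)² + (-1·δr/r)² + (-2·δb/b)²) = √(0.00435 + 0.00347 + 8.27e-05) = 0.0889
Q = 0.03521, so δQ = 0.0889 × 0.03521 = 0.00313.

0.00313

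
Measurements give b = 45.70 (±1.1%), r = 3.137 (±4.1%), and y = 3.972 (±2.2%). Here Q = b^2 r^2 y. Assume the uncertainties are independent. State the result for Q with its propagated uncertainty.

Q is a product of powers, so relative uncertainties combine in quadrature:
  (2·δb/b)² = (2×0.0110)² = 0.000484;  (2·δr/r)² = (2×0.0410)² = 0.00672;  (1·δy/y)² = (1×0.0220)² = 0.000484
δQ/Q = √(0.00769) = 0.0877
Q = 81630, so δQ = 0.0877 × 81630 = 7160.

81630 ± 7160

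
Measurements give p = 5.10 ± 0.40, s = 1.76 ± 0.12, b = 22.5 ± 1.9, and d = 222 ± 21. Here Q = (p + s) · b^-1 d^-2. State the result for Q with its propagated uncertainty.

Let u = p + s = 6.86. δu = √(δp² + δs²) = √(0.160 + 0.0144) = 0.418, so δu/u = 0.0609.
Q is then a monomial in u, b, d:
δQ/Q = √((δu/u)² + (-1·δb/b)² + (-2·δd/d)²) = √(0.00371 + 0.00713 + 0.0358) = 0.216
Q = 6.19e-06, so δQ = 0.216 × 6.19e-06 = 1.34e-06.

(6.19 ± 1.34) × 10^-6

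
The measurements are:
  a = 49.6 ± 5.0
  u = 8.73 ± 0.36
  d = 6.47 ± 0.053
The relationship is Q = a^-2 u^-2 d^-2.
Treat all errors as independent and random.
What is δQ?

Products/powers → add relative errors in quadrature, weighted by exponent:
  (-2·δa/a)² = (-2×0.101)² = 0.0406;  (-2·δu/u)² = (-2×0.0412)² = 0.00680;  (-2·δd/d)² = (-2×0.00819)² = 0.000268
δQ/Q = √(0.0477) = 0.218
Q = 1.27e-07, so δQ = 0.218 × 1.27e-07 = 2.78e-08.

2.78e-08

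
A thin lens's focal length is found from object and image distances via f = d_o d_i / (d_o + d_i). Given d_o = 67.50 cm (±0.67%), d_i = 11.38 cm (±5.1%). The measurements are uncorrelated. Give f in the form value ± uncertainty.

∂f/∂d_o = (d_i/(d_o+d_i))² = 0.0208;  ∂f/∂d_i = (d_o/(d_o+d_i))² = 0.732
δf = √((∂f/∂d_o · δd_o)² + (∂f/∂d_i · δd_i)²) = √(8.86e-05 + 0.181) = 0.425 cm
f = 9.738 cm.

9.738 ± 0.425 cm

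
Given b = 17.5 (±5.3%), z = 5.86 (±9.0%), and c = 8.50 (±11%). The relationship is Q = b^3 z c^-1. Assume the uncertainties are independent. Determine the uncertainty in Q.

Products/powers → add relative errors in quadrature, weighted by exponent:
  (3·δb/b)² = (3×0.0530)² = 0.0253;  (1·δz/z)² = (1×0.0900)² = 0.00810;  (-1·δc/c)² = (-1×0.110)² = 0.0121
δQ/Q = √(0.0455) = 0.213
Q = 3690, so δQ = 0.213 × 3690 = 788.

788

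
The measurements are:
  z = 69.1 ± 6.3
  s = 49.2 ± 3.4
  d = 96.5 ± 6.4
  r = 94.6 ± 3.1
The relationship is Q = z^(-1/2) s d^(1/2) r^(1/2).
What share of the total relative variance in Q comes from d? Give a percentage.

13.4%

(δQ/Q)² = (−½·δz/z)² + (1·δs/s)² + (½·δd/d)² + (½·δr/r)²
  z term: (-0.5×0.0912)² = 0.00208
  s term: (1×0.0691)² = 0.00478
  d term: (0.5×0.0663)² = 0.00110
  r term: (0.5×0.0328)² = 0.000268
Total = 0.00822. Share from d = 0.00110/0.00822 = 0.134.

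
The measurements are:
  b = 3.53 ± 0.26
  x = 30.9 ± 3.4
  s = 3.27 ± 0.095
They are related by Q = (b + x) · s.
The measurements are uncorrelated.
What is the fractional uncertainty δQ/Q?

Let u = b + x = 34.4. δu = √(δb² + δx²) = √(0.0676 + 11.6) = 3.41, so δu/u = 0.0990.
Q is then a monomial in u, s:
δQ/Q = √((δu/u)² + (1·δs/s)²) = √(0.00981 + 0.000844) = 0.103

0.103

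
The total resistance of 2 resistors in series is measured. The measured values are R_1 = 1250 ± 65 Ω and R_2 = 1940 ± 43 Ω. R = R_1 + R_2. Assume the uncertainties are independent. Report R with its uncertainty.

Sums and differences: (δR)² = Σ (cᵢ δxᵢ)².
  (δR_1)² = 4220;  (δR_2)² = 1850
δR = √(6070) = 77.9 Ω
R = 3190 Ω.

3190 ± 77.9 Ω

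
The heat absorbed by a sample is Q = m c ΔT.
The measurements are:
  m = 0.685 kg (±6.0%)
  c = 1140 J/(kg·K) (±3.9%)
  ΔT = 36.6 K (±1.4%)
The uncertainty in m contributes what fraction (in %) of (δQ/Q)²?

67.7%

(δQ/Q)² = (1·δm/m)² + (1·δc/c)² + (1·δΔT/ΔT)²
  m term: (1×0.0600)² = 0.00360
  c term: (1×0.0390)² = 0.00152
  ΔT term: (1×0.0140)² = 0.000196
Total = 0.00532. Share from m = 0.00360/0.00532 = 0.677.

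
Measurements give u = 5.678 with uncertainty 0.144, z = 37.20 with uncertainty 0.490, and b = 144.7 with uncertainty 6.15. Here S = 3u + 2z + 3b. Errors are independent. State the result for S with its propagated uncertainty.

525.5 ± 18.5

S is a linear combination, so absolute uncertainties add in quadrature:
  (3·δu)² = 0.187;  (2·δz)² = 0.960;  (3·δb)² = 340
δS = √(342) = 18.5
S = 525.5.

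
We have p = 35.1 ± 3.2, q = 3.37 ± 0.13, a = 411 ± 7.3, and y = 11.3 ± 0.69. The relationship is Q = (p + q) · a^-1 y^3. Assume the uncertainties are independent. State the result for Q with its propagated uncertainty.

Let u = p + q = 38.5. δu = √(δp² + δq²) = √(10.2 + 0.0169) = 3.20, so δu/u = 0.0833.
Q is then a monomial in u, a, y:
δQ/Q = √((δu/u)² + (-1·δa/a)² + (3·δy/y)²) = √(0.00693 + 0.000315 + 0.0336) = 0.202
Q = 135, so δQ = 0.202 × 135 = 27.3.

135 ± 27.3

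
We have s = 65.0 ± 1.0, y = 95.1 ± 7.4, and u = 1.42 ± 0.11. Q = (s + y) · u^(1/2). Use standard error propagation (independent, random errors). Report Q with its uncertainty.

Let w = s + y = 160. δw = √(δs² + δy²) = √(1.00 + 54.8) = 7.47, so δw/w = 0.0466.
Q is then a monomial in w, u:
δQ/Q = √((δw/w)² + (½·δu/u)²) = √(0.00218 + 0.00150) = 0.0606
Q = 191, so δQ = 0.0606 × 191 = 11.6.

191 ± 11.6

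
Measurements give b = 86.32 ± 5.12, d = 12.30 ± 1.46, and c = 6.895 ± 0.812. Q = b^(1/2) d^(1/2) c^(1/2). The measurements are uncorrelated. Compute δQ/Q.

For a monomial Q ∝ b^(1/2), d^(1/2), c^(1/2), fractional errors add in quadrature:
  (½·δb/b)² = (0.5×0.0593)² = 0.000880;  (½·δd/d)² = (0.5×0.119)² = 0.00352;  (½·δc/c)² = (0.5×0.118)² = 0.00347
δQ/Q = √(0.00787) = 0.0887

0.0887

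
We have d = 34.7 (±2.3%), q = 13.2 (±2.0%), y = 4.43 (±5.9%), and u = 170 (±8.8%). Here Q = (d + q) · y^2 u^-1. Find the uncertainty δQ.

0.820

Let w = d + q = 47.9. δw = √(δd² + δq²) = √(0.637 + 0.0697) = 0.841, so δw/w = 0.0175.
Q is then a monomial in w, y, u:
δQ/Q = √((δw/w)² + (2·δy/y)² + (-1·δu/u)²) = √(0.000308 + 0.0139 + 0.00774) = 0.148
Q = 5.53, so δQ = 0.148 × 5.53 = 0.820.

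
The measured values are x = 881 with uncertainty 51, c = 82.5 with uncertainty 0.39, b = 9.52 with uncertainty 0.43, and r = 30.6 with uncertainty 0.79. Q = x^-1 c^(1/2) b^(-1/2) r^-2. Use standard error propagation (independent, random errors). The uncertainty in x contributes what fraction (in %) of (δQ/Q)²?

51.3%

(δQ/Q)² = (-1·δx/x)² + (½·δc/c)² + (−½·δb/b)² + (-2·δr/r)²
  x term: (-1×0.0579)² = 0.00335
  c term: (0.5×0.00473)² = 5.59e-06
  b term: (-0.5×0.0452)² = 0.000510
  r term: (-2×0.0258)² = 0.00267
Total = 0.00653. Share from x = 0.00335/0.00653 = 0.513.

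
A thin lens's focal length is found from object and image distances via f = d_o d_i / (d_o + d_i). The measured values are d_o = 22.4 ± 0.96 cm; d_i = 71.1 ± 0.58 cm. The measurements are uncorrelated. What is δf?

∂f/∂d_o = (d_i/(d_o+d_i))² = 0.578;  ∂f/∂d_i = (d_o/(d_o+d_i))² = 0.0574
δf = √((∂f/∂d_o · δd_o)² + (∂f/∂d_i · δd_i)²) = √(0.308 + 0.00111) = 0.556 cm

0.556 cm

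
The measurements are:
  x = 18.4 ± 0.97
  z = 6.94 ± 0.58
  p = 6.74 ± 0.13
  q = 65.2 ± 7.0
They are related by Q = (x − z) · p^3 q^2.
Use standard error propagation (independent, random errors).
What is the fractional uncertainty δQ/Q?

Let u = x − z = 11.5. δu = √(δx² + δz²) = √(0.941 + 0.336) = 1.13, so δu/u = 0.0986.
Q is then a monomial in u, p, q:
δQ/Q = √((δu/u)² + (3·δp/p)² + (2·δq/q)²) = √(0.00973 + 0.00335 + 0.0461) = 0.243

0.243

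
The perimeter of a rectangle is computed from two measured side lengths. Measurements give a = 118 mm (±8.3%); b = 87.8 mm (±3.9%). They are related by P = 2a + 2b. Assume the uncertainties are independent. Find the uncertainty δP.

20.8 mm

Absolute uncertainties add in quadrature for a linear combination:
  (2·δa)² = 384;  (2·δb)² = 46.9
δP = √(431) = 20.8 mm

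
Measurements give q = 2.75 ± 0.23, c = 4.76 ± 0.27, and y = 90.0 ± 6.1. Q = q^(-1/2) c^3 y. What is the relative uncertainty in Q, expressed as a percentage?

For a monomial Q ∝ q^(-1/2), c^3, y, fractional errors add in quadrature:
  (−½·δq/q)² = (-0.5×0.0836)² = 0.00175;  (3·δc/c)² = (3×0.0567)² = 0.0290;  (1·δy/y)² = (1×0.0678)² = 0.00459
δQ/Q = √(0.0353) = 0.188

18.8%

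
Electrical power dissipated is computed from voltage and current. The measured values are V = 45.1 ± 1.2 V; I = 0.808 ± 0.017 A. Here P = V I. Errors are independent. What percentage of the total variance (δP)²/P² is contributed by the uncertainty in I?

(δP/P)² = (1·δV/V)² + (1·δI/I)²
  V term: (1×0.0266)² = 0.000708
  I term: (1×0.0210)² = 0.000443
Total = 0.00115. Share from I = 0.000443/0.00115 = 0.385.

38.5%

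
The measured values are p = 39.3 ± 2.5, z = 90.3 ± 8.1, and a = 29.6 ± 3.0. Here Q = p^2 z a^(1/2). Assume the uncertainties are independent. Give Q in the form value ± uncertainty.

Each factor contributes (exponent × relative error)² to (δQ/Q)²:
  (2·δp/p)² = (2×0.0636)² = 0.0162;  (1·δz/z)² = (1×0.0897)² = 0.00805;  (½·δa/a)² = (0.5×0.101)² = 0.00257
δQ/Q = √(0.0268) = 0.164
Q = 7.59e+05, so δQ = 0.164 × 7.59e+05 = 1.24e+05.

(7.59 ± 1.24) × 10^5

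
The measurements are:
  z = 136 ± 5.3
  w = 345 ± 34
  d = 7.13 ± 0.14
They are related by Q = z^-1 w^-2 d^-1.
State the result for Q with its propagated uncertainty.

(8.66 ± 1.75) × 10^-9

For a monomial Q ∝ z^-1, w^-2, d^-1, fractional errors add in quadrature:
  (-1·δz/z)² = (-1×0.0390)² = 0.00152;  (-2·δw/w)² = (-2×0.0986)² = 0.0388;  (-1·δd/d)² = (-1×0.0196)² = 0.000386
δQ/Q = √(0.0408) = 0.202
Q = 8.66e-09, so δQ = 0.202 × 8.66e-09 = 1.75e-09.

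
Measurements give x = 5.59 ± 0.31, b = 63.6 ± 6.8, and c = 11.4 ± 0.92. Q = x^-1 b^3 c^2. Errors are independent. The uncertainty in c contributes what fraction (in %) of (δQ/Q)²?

(δQ/Q)² = (-1·δx/x)² + (3·δb/b)² + (2·δc/c)²
  x term: (-1×0.0555)² = 0.00308
  b term: (3×0.107)² = 0.103
  c term: (2×0.0807)² = 0.0261
Total = 0.132. Share from c = 0.0261/0.132 = 0.197.

19.7%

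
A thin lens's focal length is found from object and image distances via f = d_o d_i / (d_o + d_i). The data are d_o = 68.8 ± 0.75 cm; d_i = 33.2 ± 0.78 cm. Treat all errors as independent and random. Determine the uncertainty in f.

0.364 cm

∂f/∂d_o = (d_i/(d_o+d_i))² = 0.106;  ∂f/∂d_i = (d_o/(d_o+d_i))² = 0.455
δf = √((∂f/∂d_o · δd_o)² + (∂f/∂d_i · δd_i)²) = √(0.00631 + 0.126) = 0.364 cm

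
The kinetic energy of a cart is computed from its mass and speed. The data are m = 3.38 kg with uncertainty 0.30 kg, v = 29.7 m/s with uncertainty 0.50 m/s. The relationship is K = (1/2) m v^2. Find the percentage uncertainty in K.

K is a product of powers, so relative uncertainties combine in quadrature:
  (1·δm/m)² = (1×0.0888)² = 0.00788;  (2·δv/v)² = (2×0.0168)² = 0.00113
δK/K = √(0.00901) = 0.0949

9.49%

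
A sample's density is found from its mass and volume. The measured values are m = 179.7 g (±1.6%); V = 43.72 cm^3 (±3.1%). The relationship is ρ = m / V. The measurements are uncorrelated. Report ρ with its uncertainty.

4.110 ± 0.143 g/cm^3

ρ is a product of powers, so relative uncertainties combine in quadrature:
  (1·δm/m)² = (1×0.0160)² = 0.000256;  (-1·δV/V)² = (-1×0.0310)² = 0.000961
δρ/ρ = √(0.00122) = 0.0349
ρ = 4.110 g/cm^3, so δρ = 0.0349 × 4.110 = 0.143 g/cm^3.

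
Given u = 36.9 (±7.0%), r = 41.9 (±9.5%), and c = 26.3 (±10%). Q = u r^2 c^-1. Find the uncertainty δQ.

For a monomial Q ∝ u, r^2, c^-1, fractional errors add in quadrature:
  (1·δu/u)² = (1×0.0700)² = 0.00490;  (2·δr/r)² = (2×0.0950)² = 0.0361;  (-1·δc/c)² = (-1×0.100)² = 0.0100
δQ/Q = √(0.0510) = 0.226
Q = 2460, so δQ = 0.226 × 2460 = 556.

556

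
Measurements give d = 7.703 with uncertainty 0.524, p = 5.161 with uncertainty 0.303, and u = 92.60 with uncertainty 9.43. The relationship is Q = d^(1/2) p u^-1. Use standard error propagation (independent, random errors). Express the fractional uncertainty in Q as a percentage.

Products/powers → add relative errors in quadrature, weighted by exponent:
  (½·δd/d)² = (0.5×0.0680)² = 0.00116;  (1·δp/p)² = (1×0.0587)² = 0.00345;  (-1·δu/u)² = (-1×0.102)² = 0.0104
δQ/Q = √(0.0150) = 0.122

12.2%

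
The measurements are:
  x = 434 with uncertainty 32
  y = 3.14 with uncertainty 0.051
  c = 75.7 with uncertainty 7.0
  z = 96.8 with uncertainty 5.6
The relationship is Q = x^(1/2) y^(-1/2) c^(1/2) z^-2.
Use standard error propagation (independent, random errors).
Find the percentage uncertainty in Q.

Products/powers → add relative errors in quadrature, weighted by exponent:
  (½·δx/x)² = (0.5×0.0737)² = 0.00136;  (−½·δy/y)² = (-0.5×0.0162)² = 6.6e-05;  (½·δc/c)² = (0.5×0.0925)² = 0.00214;  (-2·δz/z)² = (-2×0.0579)² = 0.0134
δQ/Q = √(0.0169) = 0.130

13.0%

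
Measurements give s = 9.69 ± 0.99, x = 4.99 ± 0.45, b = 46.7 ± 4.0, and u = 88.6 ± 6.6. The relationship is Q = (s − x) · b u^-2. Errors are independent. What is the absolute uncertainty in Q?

0.00806

Let w = s − x = 4.70. δw = √(δs² + δx²) = √(0.980 + 0.203) = 1.09, so δw/w = 0.231.
Q is then a monomial in w, b, u:
δQ/Q = √((δw/w)² + (1·δb/b)² + (-2·δu/u)²) = √(0.0535 + 0.00734 + 0.0222) = 0.288
Q = 0.0280, so δQ = 0.288 × 0.0280 = 0.00806.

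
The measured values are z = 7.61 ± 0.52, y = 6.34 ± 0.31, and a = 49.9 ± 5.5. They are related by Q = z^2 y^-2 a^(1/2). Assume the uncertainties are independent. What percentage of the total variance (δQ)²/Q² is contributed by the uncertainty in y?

30.6%

(δQ/Q)² = (2·δz/z)² + (-2·δy/y)² + (½·δa/a)²
  z term: (2×0.0683)² = 0.0187
  y term: (-2×0.0489)² = 0.00956
  a term: (0.5×0.110)² = 0.00304
Total = 0.0313. Share from y = 0.00956/0.0313 = 0.306.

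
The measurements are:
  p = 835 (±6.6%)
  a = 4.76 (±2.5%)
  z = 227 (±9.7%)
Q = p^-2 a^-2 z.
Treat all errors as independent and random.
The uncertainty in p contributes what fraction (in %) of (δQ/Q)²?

(δQ/Q)² = (-2·δp/p)² + (-2·δa/a)² + (1·δz/z)²
  p term: (-2×0.0660)² = 0.0174
  a term: (-2×0.0250)² = 0.00250
  z term: (1×0.0970)² = 0.00941
Total = 0.0293. Share from p = 0.0174/0.0293 = 0.594.

59.4%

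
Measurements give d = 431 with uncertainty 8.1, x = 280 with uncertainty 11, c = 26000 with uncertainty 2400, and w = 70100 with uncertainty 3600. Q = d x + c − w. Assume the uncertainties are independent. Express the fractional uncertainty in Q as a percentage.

Let p = d·x = 1.21e+05. δp/p = √((1·δd/d)² + (1·δx/x)²) = √(0.000353 + 0.00154) = 0.0435, so δp = 5260.
Q = p + c − w: δQ = √(δp² + δc² + δw²) = √(2.76e+07 + 5.76e+06 + 1.3e+07) = 6810
Q = 76600, so δQ/Q = 6810/76600 = 0.0889.

8.89%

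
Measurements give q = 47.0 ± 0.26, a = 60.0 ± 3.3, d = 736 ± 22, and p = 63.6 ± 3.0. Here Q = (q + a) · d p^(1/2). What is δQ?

Let u = q + a = 107. δu = √(δq² + δa²) = √(0.0676 + 10.9) = 3.31, so δu/u = 0.0309.
Q is then a monomial in u, d, p:
δQ/Q = √((δu/u)² + (1·δd/d)² + (½·δp/p)²) = √(0.000957 + 0.000893 + 0.000556) = 0.0491
Q = 6.28e+05, so δQ = 0.0491 × 6.28e+05 = 30800.

30800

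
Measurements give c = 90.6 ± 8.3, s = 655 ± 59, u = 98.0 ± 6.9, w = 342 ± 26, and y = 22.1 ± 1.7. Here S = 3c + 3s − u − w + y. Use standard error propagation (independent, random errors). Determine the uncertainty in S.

Each term contributes (cᵢ δxᵢ)² to (δS)²:
  (3·δc)² = 620;  (3·δs)² = 31300;  (δu)² = 47.6;  (δw)² = 676;  (δy)² = 2.89
δS = √(32700) = 181

181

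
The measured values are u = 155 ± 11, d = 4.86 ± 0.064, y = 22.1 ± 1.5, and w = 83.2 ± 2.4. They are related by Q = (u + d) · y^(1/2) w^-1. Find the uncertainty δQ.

0.740

Let h = u + d = 160. δh = √(δu² + δd²) = √(121 + 0.00410) = 11.0, so δh/h = 0.0688.
Q is then a monomial in h, y, w:
δQ/Q = √((δh/h)² + (½·δy/y)² + (-1·δw/w)²) = √(0.00474 + 0.00115 + 0.000832) = 0.0820
Q = 9.03, so δQ = 0.0820 × 9.03 = 0.740.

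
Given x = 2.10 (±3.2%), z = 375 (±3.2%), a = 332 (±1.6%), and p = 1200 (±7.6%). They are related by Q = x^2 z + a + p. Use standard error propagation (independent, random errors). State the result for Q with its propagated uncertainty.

Let w = x^2·z = 1650. δw/w = √((2·δx/x)² + (1·δz/z)²) = √(0.00410 + 0.00102) = 0.0716, so δw = 118.
Q = w + a + p: δQ = √(δw² + δa² + δp²) = √(14000 + 28.2 + 8320) = 149
Q = 3190.

3190 ± 149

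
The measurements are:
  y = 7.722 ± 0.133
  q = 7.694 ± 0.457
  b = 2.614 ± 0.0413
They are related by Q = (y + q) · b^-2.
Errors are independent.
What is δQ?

Let u = y + q = 15.42. δu = √(δy² + δq²) = √(0.0177 + 0.209) = 0.476, so δu/u = 0.0309.
Q is then a monomial in u, b:
δQ/Q = √((δu/u)² + (-2·δb/b)²) = √(0.000953 + 0.000999) = 0.0442
Q = 2.256, so δQ = 0.0442 × 2.256 = 0.0997.

0.0997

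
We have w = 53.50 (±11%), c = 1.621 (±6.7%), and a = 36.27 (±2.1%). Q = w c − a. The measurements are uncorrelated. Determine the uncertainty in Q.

11.2

Let p = w·c = 86.72. δp/p = √((1·δw/w)² + (1·δc/c)²) = √(0.0121 + 0.00449) = 0.129, so δp = 11.2.
Q = p − a: δQ = √(δp² + δa²) = √(125 + 0.580) = 11.2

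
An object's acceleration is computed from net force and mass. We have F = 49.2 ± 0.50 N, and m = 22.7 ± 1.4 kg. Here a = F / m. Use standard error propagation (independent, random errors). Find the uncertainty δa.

a is a product of powers, so relative uncertainties combine in quadrature:
  (1·δF/F)² = (1×0.0102)² = 0.000103;  (-1·δm/m)² = (-1×0.0617)² = 0.00380
δa/a = √(0.00391) = 0.0625
a = 2.17 m/s^2, so δa = 0.0625 × 2.17 = 0.135 m/s^2.

0.135 m/s^2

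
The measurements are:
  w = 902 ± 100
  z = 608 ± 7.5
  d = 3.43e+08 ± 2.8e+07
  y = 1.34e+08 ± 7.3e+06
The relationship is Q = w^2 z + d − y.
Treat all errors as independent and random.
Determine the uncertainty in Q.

1.14e+08

Let p = w^2·z = 4.95e+08. δp/p = √((2·δw/w)² + (1·δz/z)²) = √(0.0492 + 0.000152) = 0.222, so δp = 1.1e+08.
Q = p + d − y: δQ = √(δp² + δd² + δy²) = √(1.21e+16 + 7.84e+14 + 5.33e+13) = 1.14e+08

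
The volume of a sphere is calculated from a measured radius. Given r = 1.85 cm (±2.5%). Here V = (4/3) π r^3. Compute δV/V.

0.0750

Products/powers → add relative errors in quadrature, weighted by exponent:
  (3·δr/r)² = (3×0.0250)² = 0.00563
δV/V = √(0.00563) = 0.0750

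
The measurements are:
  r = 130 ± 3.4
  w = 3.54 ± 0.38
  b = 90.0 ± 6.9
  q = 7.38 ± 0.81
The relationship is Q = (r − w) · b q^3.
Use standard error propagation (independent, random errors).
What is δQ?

1.55e+06

Let u = r − w = 126. δu = √(δr² + δw²) = √(11.6 + 0.144) = 3.42, so δu/u = 0.0271.
Q is then a monomial in u, b, q:
δQ/Q = √((δu/u)² + (1·δb/b)² + (3·δq/q)²) = √(0.000732 + 0.00588 + 0.108) = 0.339
Q = 4.57e+06, so δQ = 0.339 × 4.57e+06 = 1.55e+06.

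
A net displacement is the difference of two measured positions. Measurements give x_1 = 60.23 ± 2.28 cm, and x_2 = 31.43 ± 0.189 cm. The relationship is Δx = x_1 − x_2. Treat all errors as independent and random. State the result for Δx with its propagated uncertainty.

28.80 ± 2.29 cm

Δx is a linear combination, so absolute uncertainties add in quadrature:
  (δx_1)² = 5.20;  (δx_2)² = 0.0357
δΔx = √(5.23) = 2.29 cm
Δx = 28.80 cm.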